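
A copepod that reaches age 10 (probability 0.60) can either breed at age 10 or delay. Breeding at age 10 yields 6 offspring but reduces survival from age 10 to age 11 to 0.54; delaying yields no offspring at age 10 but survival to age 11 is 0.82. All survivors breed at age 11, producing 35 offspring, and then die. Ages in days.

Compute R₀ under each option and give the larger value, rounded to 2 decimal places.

17.22

breed at age 10: R₀ = 0.60 × (6 + 0.54 × 35) = 0.60 × 24.9000 = 14.9400
delay to age 11: R₀ = 0.60 × (0.82 × 35) = 0.60 × 28.7000 = 17.2200
Higher: delay to age 11 (17.2200).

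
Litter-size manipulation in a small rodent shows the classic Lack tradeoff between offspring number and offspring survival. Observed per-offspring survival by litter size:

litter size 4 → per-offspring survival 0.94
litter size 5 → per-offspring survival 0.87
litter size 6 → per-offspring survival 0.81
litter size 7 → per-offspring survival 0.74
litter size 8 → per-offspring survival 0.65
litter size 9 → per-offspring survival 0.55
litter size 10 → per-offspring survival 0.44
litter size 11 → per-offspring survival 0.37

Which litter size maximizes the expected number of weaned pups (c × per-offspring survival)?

8

Expected weaned pups = c × s(c):
  c=4: 4 × 0.94 = 3.760
  c=5: 5 × 0.87 = 4.350
  c=6: 6 × 0.81 = 4.860
  c=7: 7 × 0.74 = 5.180
  c=8: 8 × 0.65 = 5.200
  c=9: 9 × 0.55 = 4.950
  c=10: 10 × 0.44 = 4.400
  c=11: 11 × 0.37 = 4.070
Maximum at c = 8 (5.200 weaned pups).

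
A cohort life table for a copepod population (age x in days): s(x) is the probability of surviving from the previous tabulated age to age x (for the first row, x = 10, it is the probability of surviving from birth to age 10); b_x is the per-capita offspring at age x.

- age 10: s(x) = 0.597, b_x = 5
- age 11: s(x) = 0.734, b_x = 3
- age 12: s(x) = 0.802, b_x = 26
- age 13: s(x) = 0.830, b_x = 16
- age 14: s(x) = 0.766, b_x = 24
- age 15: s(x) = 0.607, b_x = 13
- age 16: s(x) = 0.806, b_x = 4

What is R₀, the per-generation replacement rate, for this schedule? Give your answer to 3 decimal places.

25.667

Survivorship from birth: l_x = s_10·s_11·…·s_x.
  l_10 = 0.59700
  l_11 = 0.43820
  l_12 = 0.35143
  l_13 = 0.29169
  l_14 = 0.22344
  l_15 = 0.13563
  l_16 = 0.10931
R₀ = Σ l_x b_x:
  age 10: 0.59700 × 5 = 2.9850
  age 11: 0.43820 × 3 = 1.3146
  age 12: 0.35143 × 26 = 9.1372
  age 13: 0.29169 × 16 = 4.6670
  age 14: 0.22344 × 24 = 5.3626
  age 15: 0.13563 × 13 = 1.7632
  age 16: 0.10931 × 4 = 0.4372
R₀ = 2.9850 + 1.3146 + 9.1372 + 4.6670 + 5.3626 + 1.7632 + 0.4372 = 25.6668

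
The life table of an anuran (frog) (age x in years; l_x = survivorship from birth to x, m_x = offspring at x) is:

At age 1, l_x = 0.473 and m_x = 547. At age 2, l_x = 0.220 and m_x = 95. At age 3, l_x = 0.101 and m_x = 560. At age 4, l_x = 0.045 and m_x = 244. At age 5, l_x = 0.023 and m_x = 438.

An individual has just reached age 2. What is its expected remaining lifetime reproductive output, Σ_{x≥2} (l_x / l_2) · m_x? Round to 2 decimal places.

447.79

l_2 = 0.220. Conditional survival from age 2 to x is l_x / l_2.
  x=2: (0.220/0.220) × 95 = 95.0000
  x=3: (0.101/0.220) × 560 = 257.0909
  x=4: (0.045/0.220) × 244 = 49.9091
  x=5: (0.023/0.220) × 438 = 45.7909
Sum = 95.0000 + 257.0909 + 49.9091 + 45.7909 = 447.7909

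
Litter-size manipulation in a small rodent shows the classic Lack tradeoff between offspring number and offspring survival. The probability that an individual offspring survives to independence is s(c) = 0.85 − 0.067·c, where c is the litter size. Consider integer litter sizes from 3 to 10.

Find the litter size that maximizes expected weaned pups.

Expected weaned pups = c × s(c):
  c=3: 3 × 0.649 = 1.947
  c=4: 4 × 0.582 = 2.328
  c=5: 5 × 0.515 = 2.575
  c=6: 6 × 0.448 = 2.688
  c=7: 7 × 0.381 = 2.667
  c=8: 8 × 0.314 = 2.512
  c=9: 9 × 0.247 = 2.223
  c=10: 10 × 0.180 = 1.800
Maximum at c = 6 (2.688 weaned pups).

6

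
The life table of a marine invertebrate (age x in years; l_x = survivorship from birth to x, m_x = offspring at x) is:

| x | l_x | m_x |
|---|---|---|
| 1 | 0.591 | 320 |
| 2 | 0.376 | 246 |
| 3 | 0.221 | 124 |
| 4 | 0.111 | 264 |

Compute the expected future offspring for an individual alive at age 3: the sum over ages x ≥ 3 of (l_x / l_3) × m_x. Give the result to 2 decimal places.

l_3 = 0.221. Conditional survival from age 3 to x is l_x / l_3.
  x=3: (0.221/0.221) × 124 = 124.0000
  x=4: (0.111/0.221) × 264 = 132.5973
Sum = 124.0000 + 132.5973 = 256.5973

256.60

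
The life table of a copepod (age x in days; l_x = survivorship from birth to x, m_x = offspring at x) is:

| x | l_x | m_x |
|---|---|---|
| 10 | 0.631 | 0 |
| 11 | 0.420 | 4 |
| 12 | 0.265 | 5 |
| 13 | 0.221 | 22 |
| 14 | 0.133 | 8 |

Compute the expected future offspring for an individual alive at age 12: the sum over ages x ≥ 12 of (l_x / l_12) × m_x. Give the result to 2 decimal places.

l_12 = 0.265. Conditional survival from age 12 to x is l_x / l_12.
  x=12: (0.265/0.265) × 5 = 5.0000
  x=13: (0.221/0.265) × 22 = 18.3472
  x=14: (0.133/0.265) × 8 = 4.0151
Sum = 5.0000 + 18.3472 + 4.0151 = 27.3623

27.36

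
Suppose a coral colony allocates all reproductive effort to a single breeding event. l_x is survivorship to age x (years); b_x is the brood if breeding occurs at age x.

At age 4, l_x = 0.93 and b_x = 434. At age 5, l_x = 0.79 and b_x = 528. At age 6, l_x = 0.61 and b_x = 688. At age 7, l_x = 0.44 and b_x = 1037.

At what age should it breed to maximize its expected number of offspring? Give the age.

7

Expected offspring if breeding at age x = l_x × b_x:
  age 4: 0.93 × 434 = 403.620
  age 5: 0.79 × 528 = 417.120
  age 6: 0.61 × 688 = 419.680
  age 7: 0.44 × 1037 = 456.280
Maximum at age 7 (456.280).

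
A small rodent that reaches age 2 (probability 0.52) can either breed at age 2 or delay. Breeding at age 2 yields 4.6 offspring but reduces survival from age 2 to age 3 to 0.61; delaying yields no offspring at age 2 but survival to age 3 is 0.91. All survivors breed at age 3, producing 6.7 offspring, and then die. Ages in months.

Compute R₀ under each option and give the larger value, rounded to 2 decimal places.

4.52

breed at age 2: R₀ = 0.52 × (4.6 + 0.61 × 6.7) = 0.52 × 8.6870 = 4.5172
delay to age 3: R₀ = 0.52 × (0.91 × 6.7) = 0.52 × 6.0970 = 3.1704
Higher: breed at age 2 (4.5172).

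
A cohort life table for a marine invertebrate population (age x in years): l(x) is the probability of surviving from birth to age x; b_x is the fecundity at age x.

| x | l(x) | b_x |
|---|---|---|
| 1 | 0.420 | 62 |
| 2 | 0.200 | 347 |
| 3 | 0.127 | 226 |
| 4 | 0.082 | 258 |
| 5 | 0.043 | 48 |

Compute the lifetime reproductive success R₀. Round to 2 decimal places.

147.36

R₀ = Σ l(x) b_x:
  age 1: 0.420 × 62 = 26.0400
  age 2: 0.200 × 347 = 69.4000
  age 3: 0.127 × 226 = 28.7020
  age 4: 0.082 × 258 = 21.1560
  age 5: 0.043 × 48 = 2.0640
R₀ = 26.0400 + 69.4000 + 28.7020 + 21.1560 + 2.0640 = 147.3620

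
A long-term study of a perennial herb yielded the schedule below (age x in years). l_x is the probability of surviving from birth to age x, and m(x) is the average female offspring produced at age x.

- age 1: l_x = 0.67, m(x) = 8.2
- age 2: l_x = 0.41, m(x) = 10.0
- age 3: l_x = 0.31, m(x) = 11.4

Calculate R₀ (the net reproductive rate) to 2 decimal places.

R₀ = Σ l_x m(x):
  age 1: 0.67 × 8.2 = 5.4940
  age 2: 0.41 × 10.0 = 4.1000
  age 3: 0.31 × 11.4 = 3.5340
R₀ = 5.4940 + 4.1000 + 3.5340 = 13.1280

13.13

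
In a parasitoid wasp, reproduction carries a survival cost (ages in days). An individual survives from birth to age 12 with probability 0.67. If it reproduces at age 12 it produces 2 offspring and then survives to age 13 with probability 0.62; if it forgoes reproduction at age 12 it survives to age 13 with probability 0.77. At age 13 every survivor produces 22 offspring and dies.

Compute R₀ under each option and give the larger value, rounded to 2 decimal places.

11.35

breed at age 12: R₀ = 0.67 × (2 + 0.62 × 22) = 0.67 × 15.6400 = 10.4788
delay to age 13: R₀ = 0.67 × (0.77 × 22) = 0.67 × 16.9400 = 11.3498
Higher: delay to age 13 (11.3498).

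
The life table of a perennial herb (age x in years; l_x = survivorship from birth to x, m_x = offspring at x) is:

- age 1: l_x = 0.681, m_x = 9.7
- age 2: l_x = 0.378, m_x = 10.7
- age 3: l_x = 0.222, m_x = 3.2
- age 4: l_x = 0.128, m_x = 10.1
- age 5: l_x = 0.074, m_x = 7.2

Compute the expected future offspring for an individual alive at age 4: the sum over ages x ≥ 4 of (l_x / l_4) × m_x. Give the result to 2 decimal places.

14.26

l_4 = 0.128. Conditional survival from age 4 to x is l_x / l_4.
  x=4: (0.128/0.128) × 10.1 = 10.1000
  x=5: (0.074/0.128) × 7.2 = 4.1625
Sum = 10.1000 + 4.1625 = 14.2625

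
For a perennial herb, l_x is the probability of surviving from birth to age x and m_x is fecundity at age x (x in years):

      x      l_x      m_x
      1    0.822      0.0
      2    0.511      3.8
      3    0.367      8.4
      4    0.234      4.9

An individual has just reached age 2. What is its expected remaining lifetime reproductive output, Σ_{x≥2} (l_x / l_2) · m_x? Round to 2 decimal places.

12.08

l_2 = 0.511. Conditional survival from age 2 to x is l_x / l_2.
  x=2: (0.511/0.511) × 3.8 = 3.8000
  x=3: (0.367/0.511) × 8.4 = 6.0329
  x=4: (0.234/0.511) × 4.9 = 2.2438
Sum = 3.8000 + 6.0329 + 2.2438 = 12.0767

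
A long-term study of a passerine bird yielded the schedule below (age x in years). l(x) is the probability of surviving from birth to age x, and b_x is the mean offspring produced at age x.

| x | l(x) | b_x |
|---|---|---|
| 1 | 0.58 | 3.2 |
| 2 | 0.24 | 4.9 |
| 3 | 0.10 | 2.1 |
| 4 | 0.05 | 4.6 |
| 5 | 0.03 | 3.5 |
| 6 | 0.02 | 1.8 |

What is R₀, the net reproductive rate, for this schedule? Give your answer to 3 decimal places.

3.613

R₀ = Σ l(x) b_x:
  age 1: 0.58 × 3.2 = 1.8560
  age 2: 0.24 × 4.9 = 1.1760
  age 3: 0.10 × 2.1 = 0.2100
  age 4: 0.05 × 4.6 = 0.2300
  age 5: 0.03 × 3.5 = 0.1050
  age 6: 0.02 × 1.8 = 0.0360
R₀ = 1.8560 + 1.1760 + 0.2100 + 0.2300 + 0.1050 + 0.0360 = 3.6130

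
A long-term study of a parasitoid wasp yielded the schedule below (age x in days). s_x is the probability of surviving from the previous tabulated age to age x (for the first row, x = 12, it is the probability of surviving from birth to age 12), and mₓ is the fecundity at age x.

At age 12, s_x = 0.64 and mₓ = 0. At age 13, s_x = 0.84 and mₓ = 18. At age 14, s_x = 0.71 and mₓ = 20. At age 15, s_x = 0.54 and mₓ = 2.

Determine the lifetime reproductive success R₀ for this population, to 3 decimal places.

Survivorship from birth: l_x = s_12·s_13·…·s_x.
  l_12 = 0.64000
  l_13 = 0.53760
  l_14 = 0.38170
  l_15 = 0.20612
R₀ = Σ l_x mₓ:
  age 12: 0.64000 × 0 = 0.0000
  age 13: 0.53760 × 18 = 9.6768
  age 14: 0.38170 × 20 = 7.6340
  age 15: 0.20612 × 2 = 0.4122
R₀ = 0.0000 + 9.6768 + 7.6340 + 0.4122 = 17.7230

17.723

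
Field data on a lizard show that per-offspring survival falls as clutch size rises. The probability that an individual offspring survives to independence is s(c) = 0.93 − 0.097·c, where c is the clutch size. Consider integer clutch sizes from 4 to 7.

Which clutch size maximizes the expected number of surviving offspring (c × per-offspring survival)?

5

Expected surviving offspring = c × s(c):
  c=4: 4 × 0.542 = 2.168
  c=5: 5 × 0.445 = 2.225
  c=6: 6 × 0.348 = 2.088
  c=7: 7 × 0.251 = 1.757
Maximum at c = 5 (2.225 surviving offspring).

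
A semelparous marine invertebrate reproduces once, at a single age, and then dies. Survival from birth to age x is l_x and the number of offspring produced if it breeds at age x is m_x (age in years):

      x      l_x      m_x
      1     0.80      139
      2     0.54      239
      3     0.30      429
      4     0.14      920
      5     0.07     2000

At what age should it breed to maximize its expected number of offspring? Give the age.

Expected offspring if breeding at age x = l_x × m_x:
  age 1: 0.80 × 139 = 111.200
  age 2: 0.54 × 239 = 129.060
  age 3: 0.30 × 429 = 128.700
  age 4: 0.14 × 920 = 128.800
  age 5: 0.07 × 2000 = 140.000
Maximum at age 5 (140.000).

5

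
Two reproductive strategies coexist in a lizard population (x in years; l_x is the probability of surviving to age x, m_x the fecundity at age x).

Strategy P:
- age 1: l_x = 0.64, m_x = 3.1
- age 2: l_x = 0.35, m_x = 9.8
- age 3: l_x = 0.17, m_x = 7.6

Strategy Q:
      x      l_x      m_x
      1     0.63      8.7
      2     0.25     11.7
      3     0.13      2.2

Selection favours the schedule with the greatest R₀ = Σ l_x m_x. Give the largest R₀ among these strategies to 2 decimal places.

Strategy P: R₀ = 0.64×3.1 + 0.35×9.8 + 0.17×7.6 = 6.7060
Strategy Q: R₀ = 0.63×8.7 + 0.25×11.7 + 0.13×2.2 = 8.6920
Highest R₀: strategy Q with 8.6920.

8.69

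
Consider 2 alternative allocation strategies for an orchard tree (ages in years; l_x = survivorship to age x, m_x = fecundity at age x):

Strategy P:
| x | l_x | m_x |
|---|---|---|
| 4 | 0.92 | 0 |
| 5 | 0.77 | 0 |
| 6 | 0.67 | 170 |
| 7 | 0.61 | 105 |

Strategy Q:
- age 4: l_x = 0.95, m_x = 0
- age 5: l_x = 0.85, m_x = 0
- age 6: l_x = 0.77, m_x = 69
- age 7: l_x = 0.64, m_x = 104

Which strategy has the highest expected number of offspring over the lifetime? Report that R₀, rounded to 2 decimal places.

177.95

Strategy P: R₀ = 0.92×0 + 0.77×0 + 0.67×170 + 0.61×105 = 177.9500
Strategy Q: R₀ = 0.95×0 + 0.85×0 + 0.77×69 + 0.64×104 = 119.6900
Highest R₀: strategy P with 177.9500.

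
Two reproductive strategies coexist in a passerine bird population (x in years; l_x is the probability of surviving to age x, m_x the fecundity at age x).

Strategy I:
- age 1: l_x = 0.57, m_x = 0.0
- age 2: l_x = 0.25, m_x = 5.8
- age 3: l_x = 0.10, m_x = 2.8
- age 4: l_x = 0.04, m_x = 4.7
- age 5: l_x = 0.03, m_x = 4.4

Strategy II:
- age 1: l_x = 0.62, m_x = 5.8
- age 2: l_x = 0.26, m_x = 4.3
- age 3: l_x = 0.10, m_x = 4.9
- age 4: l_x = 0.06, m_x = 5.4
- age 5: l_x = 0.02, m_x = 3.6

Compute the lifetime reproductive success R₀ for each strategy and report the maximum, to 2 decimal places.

Strategy I: R₀ = 0.57×0.0 + 0.25×5.8 + 0.10×2.8 + 0.04×4.7 + 0.03×4.4 = 2.0500
Strategy II: R₀ = 0.62×5.8 + 0.26×4.3 + 0.10×4.9 + 0.06×5.4 + 0.02×3.6 = 5.6000
Highest R₀: strategy II with 5.6000.

5.60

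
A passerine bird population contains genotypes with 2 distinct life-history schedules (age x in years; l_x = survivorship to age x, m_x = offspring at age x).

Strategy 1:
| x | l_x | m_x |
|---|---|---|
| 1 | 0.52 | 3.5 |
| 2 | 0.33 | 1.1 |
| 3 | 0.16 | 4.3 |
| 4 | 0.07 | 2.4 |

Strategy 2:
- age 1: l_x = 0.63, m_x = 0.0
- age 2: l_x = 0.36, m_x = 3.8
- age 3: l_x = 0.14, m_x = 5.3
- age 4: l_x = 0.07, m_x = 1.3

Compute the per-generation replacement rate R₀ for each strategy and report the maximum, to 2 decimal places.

3.04

Strategy 1: R₀ = 0.52×3.5 + 0.33×1.1 + 0.16×4.3 + 0.07×2.4 = 3.0390
Strategy 2: R₀ = 0.63×0.0 + 0.36×3.8 + 0.14×5.3 + 0.07×1.3 = 2.2010
Highest R₀: strategy 1 with 3.0390.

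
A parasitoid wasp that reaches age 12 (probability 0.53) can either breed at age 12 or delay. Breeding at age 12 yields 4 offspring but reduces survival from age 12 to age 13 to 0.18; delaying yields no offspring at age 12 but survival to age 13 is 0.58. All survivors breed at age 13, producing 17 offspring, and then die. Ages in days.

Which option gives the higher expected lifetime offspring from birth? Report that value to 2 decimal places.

5.23

breed at age 12: R₀ = 0.53 × (4 + 0.18 × 17) = 0.53 × 7.0600 = 3.7418
delay to age 13: R₀ = 0.53 × (0.58 × 17) = 0.53 × 9.8600 = 5.2258
Higher: delay to age 13 (5.2258).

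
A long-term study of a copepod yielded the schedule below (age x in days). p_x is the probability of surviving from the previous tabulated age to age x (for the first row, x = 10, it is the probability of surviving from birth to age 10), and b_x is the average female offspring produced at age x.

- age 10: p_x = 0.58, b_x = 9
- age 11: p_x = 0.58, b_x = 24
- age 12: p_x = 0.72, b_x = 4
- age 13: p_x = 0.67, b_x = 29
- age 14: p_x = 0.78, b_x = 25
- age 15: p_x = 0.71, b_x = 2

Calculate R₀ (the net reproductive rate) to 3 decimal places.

22.313

Survivorship from birth: l_x = p_10·p_11·…·p_x.
  l_10 = 0.58000
  l_11 = 0.33640
  l_12 = 0.24221
  l_13 = 0.16228
  l_14 = 0.12658
  l_15 = 0.08987
R₀ = Σ l_x b_x:
  age 10: 0.58000 × 9 = 5.2200
  age 11: 0.33640 × 24 = 8.0736
  age 12: 0.24221 × 4 = 0.9688
  age 13: 0.16228 × 29 = 4.7061
  age 14: 0.12658 × 25 = 3.1645
  age 15: 0.08987 × 2 = 0.1797
R₀ = 5.2200 + 8.0736 + 0.9688 + 4.7061 + 3.1645 + 0.1797 = 22.3128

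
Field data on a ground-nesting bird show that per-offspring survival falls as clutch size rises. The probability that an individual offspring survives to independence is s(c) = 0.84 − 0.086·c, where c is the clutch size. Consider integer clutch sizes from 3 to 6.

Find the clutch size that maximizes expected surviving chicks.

Expected surviving chicks = c × s(c):
  c=3: 3 × 0.582 = 1.746
  c=4: 4 × 0.496 = 1.984
  c=5: 5 × 0.410 = 2.050
  c=6: 6 × 0.324 = 1.944
Maximum at c = 5 (2.050 surviving chicks).

5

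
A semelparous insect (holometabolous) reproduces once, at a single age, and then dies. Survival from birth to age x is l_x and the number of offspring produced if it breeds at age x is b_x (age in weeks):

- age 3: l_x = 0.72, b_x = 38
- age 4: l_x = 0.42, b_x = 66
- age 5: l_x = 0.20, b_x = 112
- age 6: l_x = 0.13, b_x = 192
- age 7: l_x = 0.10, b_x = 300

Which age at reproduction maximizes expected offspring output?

Expected offspring if breeding at age x = l_x × b_x:
  age 3: 0.72 × 38 = 27.360
  age 4: 0.42 × 66 = 27.720
  age 5: 0.20 × 112 = 22.400
  age 6: 0.13 × 192 = 24.960
  age 7: 0.10 × 300 = 30.000
Maximum at age 7 (30.000).

7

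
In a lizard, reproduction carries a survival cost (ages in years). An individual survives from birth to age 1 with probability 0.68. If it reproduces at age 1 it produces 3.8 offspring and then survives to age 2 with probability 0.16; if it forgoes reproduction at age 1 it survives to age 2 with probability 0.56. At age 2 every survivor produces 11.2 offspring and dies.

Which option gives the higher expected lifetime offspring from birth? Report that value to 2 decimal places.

4.26

breed at age 1: R₀ = 0.68 × (3.8 + 0.16 × 11.2) = 0.68 × 5.5920 = 3.8026
delay to age 2: R₀ = 0.68 × (0.56 × 11.2) = 0.68 × 6.2720 = 4.2650
Higher: delay to age 2 (4.2650).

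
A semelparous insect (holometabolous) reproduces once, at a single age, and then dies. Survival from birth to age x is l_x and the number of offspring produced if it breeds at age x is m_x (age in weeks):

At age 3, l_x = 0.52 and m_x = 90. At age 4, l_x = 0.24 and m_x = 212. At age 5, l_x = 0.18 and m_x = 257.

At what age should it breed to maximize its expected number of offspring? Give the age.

Expected offspring if breeding at age x = l_x × m_x:
  age 3: 0.52 × 90 = 46.800
  age 4: 0.24 × 212 = 50.880
  age 5: 0.18 × 257 = 46.260
Maximum at age 4 (50.880).

4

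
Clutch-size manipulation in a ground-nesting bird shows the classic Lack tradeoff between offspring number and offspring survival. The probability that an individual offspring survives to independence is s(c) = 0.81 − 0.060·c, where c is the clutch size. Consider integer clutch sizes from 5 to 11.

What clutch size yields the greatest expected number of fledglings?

7

Expected fledglings = c × s(c):
  c=5: 5 × 0.510 = 2.550
  c=6: 6 × 0.450 = 2.700
  c=7: 7 × 0.390 = 2.730
  c=8: 8 × 0.330 = 2.640
  c=9: 9 × 0.270 = 2.430
  c=10: 10 × 0.210 = 2.100
  c=11: 11 × 0.150 = 1.650
Maximum at c = 7 (2.730 fledglings).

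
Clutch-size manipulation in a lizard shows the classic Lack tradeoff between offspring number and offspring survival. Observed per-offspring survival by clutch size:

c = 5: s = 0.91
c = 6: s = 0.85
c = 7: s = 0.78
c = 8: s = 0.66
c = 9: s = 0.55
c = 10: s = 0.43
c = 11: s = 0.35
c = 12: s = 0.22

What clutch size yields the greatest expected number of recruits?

7

Expected recruits = c × s(c):
  c=5: 5 × 0.91 = 4.550
  c=6: 6 × 0.85 = 5.100
  c=7: 7 × 0.78 = 5.460
  c=8: 8 × 0.66 = 5.280
  c=9: 9 × 0.55 = 4.950
  c=10: 10 × 0.43 = 4.300
  c=11: 11 × 0.35 = 3.850
  c=12: 12 × 0.22 = 2.640
Maximum at c = 7 (5.460 recruits).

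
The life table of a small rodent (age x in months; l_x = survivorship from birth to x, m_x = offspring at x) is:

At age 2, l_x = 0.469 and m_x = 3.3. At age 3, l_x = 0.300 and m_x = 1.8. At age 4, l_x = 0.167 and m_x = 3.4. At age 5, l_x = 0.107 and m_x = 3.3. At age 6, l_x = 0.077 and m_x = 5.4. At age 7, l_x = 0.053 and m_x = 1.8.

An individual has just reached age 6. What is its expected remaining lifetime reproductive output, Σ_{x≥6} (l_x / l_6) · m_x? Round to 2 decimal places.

6.64

l_6 = 0.077. Conditional survival from age 6 to x is l_x / l_6.
  x=6: (0.077/0.077) × 5.4 = 5.4000
  x=7: (0.053/0.077) × 1.8 = 1.2390
Sum = 5.4000 + 1.2390 = 6.6390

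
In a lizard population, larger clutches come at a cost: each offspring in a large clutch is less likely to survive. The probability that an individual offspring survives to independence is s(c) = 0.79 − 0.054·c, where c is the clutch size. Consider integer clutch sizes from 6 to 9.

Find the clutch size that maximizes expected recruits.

7

Expected recruits = c × s(c):
  c=6: 6 × 0.466 = 2.796
  c=7: 7 × 0.412 = 2.884
  c=8: 8 × 0.358 = 2.864
  c=9: 9 × 0.304 = 2.736
Maximum at c = 7 (2.884 recruits).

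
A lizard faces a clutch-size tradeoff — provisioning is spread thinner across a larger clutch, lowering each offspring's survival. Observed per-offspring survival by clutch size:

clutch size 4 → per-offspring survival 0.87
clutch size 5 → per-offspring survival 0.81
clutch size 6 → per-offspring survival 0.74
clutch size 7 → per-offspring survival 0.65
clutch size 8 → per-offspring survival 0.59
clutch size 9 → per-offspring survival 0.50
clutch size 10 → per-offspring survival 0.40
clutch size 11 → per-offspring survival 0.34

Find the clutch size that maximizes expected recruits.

Expected recruits = c × s(c):
  c=4: 4 × 0.87 = 3.480
  c=5: 5 × 0.81 = 4.050
  c=6: 6 × 0.74 = 4.440
  c=7: 7 × 0.65 = 4.550
  c=8: 8 × 0.59 = 4.720
  c=9: 9 × 0.50 = 4.500
  c=10: 10 × 0.40 = 4.000
  c=11: 11 × 0.34 = 3.740
Maximum at c = 8 (4.720 recruits).

8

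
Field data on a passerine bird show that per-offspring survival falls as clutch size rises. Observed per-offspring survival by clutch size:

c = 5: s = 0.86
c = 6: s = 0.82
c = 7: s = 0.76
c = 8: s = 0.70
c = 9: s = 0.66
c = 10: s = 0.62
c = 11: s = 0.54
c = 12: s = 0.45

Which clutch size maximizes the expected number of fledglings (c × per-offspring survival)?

Expected fledglings = c × s(c):
  c=5: 5 × 0.86 = 4.300
  c=6: 6 × 0.82 = 4.920
  c=7: 7 × 0.76 = 5.320
  c=8: 8 × 0.70 = 5.600
  c=9: 9 × 0.66 = 5.940
  c=10: 10 × 0.62 = 6.200
  c=11: 11 × 0.54 = 5.940
  c=12: 12 × 0.45 = 5.400
Maximum at c = 10 (6.200 fledglings).

10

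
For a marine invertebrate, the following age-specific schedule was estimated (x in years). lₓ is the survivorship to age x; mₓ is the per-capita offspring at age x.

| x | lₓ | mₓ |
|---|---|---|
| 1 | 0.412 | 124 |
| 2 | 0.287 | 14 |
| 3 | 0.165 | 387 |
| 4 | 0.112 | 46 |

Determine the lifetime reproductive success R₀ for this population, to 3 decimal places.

124.113

R₀ = Σ lₓ mₓ:
  age 1: 0.412 × 124 = 51.0880
  age 2: 0.287 × 14 = 4.0180
  age 3: 0.165 × 387 = 63.8550
  age 4: 0.112 × 46 = 5.1520
R₀ = 51.0880 + 4.0180 + 63.8550 + 5.1520 = 124.1130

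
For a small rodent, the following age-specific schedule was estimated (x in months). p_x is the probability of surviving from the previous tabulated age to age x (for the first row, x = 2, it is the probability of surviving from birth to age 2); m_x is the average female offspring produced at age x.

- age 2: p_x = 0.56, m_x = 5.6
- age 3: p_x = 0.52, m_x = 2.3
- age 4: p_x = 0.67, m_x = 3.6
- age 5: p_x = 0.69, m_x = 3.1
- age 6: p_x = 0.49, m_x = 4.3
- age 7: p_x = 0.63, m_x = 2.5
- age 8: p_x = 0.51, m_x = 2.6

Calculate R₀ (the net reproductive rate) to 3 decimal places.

5.368

Survivorship from birth: l_x = p_2·p_3·…·p_x.
  l_2 = 0.56000
  l_3 = 0.29120
  l_4 = 0.19510
  l_5 = 0.13462
  l_6 = 0.06596
  l_7 = 0.04156
  l_8 = 0.02119
R₀ = Σ l_x m_x:
  age 2: 0.56000 × 5.6 = 3.1360
  age 3: 0.29120 × 2.3 = 0.6698
  age 4: 0.19510 × 3.6 = 0.7024
  age 5: 0.13462 × 3.1 = 0.4173
  age 6: 0.06596 × 4.3 = 0.2836
  age 7: 0.04156 × 2.5 = 0.1039
  age 8: 0.02119 × 2.6 = 0.0551
R₀ = 3.1360 + 0.6698 + 0.7024 + 0.4173 + 0.2836 + 0.1039 + 0.0551 = 5.3681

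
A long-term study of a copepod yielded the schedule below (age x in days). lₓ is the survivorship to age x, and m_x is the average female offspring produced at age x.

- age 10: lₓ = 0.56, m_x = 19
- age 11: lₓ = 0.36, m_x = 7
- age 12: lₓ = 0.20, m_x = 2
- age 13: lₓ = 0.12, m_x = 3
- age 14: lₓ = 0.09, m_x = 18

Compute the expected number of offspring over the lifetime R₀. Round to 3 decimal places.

15.540

R₀ = Σ lₓ m_x:
  age 10: 0.56 × 19 = 10.6400
  age 11: 0.36 × 7 = 2.5200
  age 12: 0.20 × 2 = 0.4000
  age 13: 0.12 × 3 = 0.3600
  age 14: 0.09 × 18 = 1.6200
R₀ = 10.6400 + 2.5200 + 0.4000 + 0.3600 + 1.6200 = 15.5400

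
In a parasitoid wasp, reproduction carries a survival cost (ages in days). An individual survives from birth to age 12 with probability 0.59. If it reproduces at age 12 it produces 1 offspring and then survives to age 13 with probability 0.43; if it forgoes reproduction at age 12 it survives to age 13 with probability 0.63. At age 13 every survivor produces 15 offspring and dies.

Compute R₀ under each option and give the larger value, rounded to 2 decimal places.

5.58

breed at age 12: R₀ = 0.59 × (1 + 0.43 × 15) = 0.59 × 7.4500 = 4.3955
delay to age 13: R₀ = 0.59 × (0.63 × 15) = 0.59 × 9.4500 = 5.5755
Higher: delay to age 13 (5.5755).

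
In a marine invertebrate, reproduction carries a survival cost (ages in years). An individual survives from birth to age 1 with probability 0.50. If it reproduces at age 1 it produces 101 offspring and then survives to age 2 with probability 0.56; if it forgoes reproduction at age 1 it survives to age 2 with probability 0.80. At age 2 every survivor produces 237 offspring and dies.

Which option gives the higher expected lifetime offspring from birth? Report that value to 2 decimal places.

116.86

breed at age 1: R₀ = 0.50 × (101 + 0.56 × 237) = 0.50 × 233.7200 = 116.8600
delay to age 2: R₀ = 0.50 × (0.80 × 237) = 0.50 × 189.6000 = 94.8000
Higher: breed at age 1 (116.8600).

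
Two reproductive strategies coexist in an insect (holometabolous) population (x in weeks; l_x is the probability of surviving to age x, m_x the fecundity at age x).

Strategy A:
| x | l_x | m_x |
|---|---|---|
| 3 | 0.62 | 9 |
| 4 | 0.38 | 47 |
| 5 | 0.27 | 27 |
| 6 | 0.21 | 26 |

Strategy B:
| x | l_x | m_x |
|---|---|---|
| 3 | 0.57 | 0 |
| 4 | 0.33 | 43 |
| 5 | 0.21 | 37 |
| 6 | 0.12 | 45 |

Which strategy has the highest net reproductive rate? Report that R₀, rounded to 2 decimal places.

36.19

Strategy A: R₀ = 0.62×9 + 0.38×47 + 0.27×27 + 0.21×26 = 36.1900
Strategy B: R₀ = 0.57×0 + 0.33×43 + 0.21×37 + 0.12×45 = 27.3600
Highest R₀: strategy A with 36.1900.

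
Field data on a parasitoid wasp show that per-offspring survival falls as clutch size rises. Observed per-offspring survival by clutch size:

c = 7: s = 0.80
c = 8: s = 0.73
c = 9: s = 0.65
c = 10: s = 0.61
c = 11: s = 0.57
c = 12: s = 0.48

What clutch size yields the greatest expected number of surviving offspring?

11

Expected surviving offspring = c × s(c):
  c=7: 7 × 0.80 = 5.600
  c=8: 8 × 0.73 = 5.840
  c=9: 9 × 0.65 = 5.850
  c=10: 10 × 0.61 = 6.100
  c=11: 11 × 0.57 = 6.270
  c=12: 12 × 0.48 = 5.760
Maximum at c = 11 (6.270 surviving offspring).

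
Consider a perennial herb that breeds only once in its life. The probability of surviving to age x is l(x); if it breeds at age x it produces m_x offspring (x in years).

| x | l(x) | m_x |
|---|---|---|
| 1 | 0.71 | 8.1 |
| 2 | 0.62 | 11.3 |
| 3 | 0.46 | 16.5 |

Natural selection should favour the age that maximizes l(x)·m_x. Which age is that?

Expected offspring if breeding at age x = l(x) × m_x:
  age 1: 0.71 × 8.1 = 5.751
  age 2: 0.62 × 11.3 = 7.006
  age 3: 0.46 × 16.5 = 7.590
Maximum at age 3 (7.590).

3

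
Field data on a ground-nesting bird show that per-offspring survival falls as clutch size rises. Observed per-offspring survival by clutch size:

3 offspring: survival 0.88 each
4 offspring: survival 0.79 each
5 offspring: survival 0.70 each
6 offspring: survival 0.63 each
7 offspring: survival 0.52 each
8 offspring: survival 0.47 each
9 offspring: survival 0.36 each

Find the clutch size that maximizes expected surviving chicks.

6

Expected surviving chicks = c × s(c):
  c=3: 3 × 0.88 = 2.640
  c=4: 4 × 0.79 = 3.160
  c=5: 5 × 0.70 = 3.500
  c=6: 6 × 0.63 = 3.780
  c=7: 7 × 0.52 = 3.640
  c=8: 8 × 0.47 = 3.760
  c=9: 9 × 0.36 = 3.240
Maximum at c = 6 (3.780 surviving chicks).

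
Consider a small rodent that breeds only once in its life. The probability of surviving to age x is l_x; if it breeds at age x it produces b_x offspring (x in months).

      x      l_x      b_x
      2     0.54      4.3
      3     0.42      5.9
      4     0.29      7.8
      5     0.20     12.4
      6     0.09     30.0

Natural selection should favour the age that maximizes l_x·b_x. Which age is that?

6

Expected offspring if breeding at age x = l_x × b_x:
  age 2: 0.54 × 4.3 = 2.322
  age 3: 0.42 × 5.9 = 2.478
  age 4: 0.29 × 7.8 = 2.262
  age 5: 0.20 × 12.4 = 2.480
  age 6: 0.09 × 30.0 = 2.700
Maximum at age 6 (2.700).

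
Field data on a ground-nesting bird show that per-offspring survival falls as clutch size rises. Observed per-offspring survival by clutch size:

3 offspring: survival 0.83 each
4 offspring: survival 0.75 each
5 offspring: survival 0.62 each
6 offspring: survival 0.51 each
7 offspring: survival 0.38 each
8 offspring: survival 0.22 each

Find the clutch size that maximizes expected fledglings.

5

Expected fledglings = c × s(c):
  c=3: 3 × 0.83 = 2.490
  c=4: 4 × 0.75 = 3.000
  c=5: 5 × 0.62 = 3.100
  c=6: 6 × 0.51 = 3.060
  c=7: 7 × 0.38 = 2.660
  c=8: 8 × 0.22 = 1.760
Maximum at c = 5 (3.100 fledglings).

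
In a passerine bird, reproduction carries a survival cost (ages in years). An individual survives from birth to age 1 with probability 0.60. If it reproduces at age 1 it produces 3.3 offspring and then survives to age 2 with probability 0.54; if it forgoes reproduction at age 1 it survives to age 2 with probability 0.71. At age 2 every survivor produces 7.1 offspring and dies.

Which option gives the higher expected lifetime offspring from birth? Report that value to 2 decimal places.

4.28

breed at age 1: R₀ = 0.60 × (3.3 + 0.54 × 7.1) = 0.60 × 7.1340 = 4.2804
delay to age 2: R₀ = 0.60 × (0.71 × 7.1) = 0.60 × 5.0410 = 3.0246
Higher: breed at age 1 (4.2804).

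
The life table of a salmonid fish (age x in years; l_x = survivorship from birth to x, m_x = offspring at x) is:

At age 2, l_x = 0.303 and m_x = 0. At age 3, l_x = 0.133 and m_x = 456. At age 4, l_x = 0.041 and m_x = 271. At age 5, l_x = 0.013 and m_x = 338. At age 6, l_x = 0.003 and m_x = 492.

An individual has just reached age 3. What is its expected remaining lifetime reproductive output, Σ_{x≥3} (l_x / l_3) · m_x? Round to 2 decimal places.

l_3 = 0.133. Conditional survival from age 3 to x is l_x / l_3.
  x=3: (0.133/0.133) × 456 = 456.0000
  x=4: (0.041/0.133) × 271 = 83.5414
  x=5: (0.013/0.133) × 338 = 33.0376
  x=6: (0.003/0.133) × 492 = 11.0977
Sum = 456.0000 + 83.5414 + 33.0376 + 11.0977 = 583.6767

583.68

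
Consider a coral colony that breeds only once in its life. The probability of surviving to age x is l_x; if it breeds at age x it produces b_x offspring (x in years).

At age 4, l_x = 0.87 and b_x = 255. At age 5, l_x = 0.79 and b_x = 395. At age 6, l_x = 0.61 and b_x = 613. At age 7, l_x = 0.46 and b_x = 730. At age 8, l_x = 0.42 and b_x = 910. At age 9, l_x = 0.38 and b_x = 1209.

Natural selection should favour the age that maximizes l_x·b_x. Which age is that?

9

Expected offspring if breeding at age x = l_x × b_x:
  age 4: 0.87 × 255 = 221.850
  age 5: 0.79 × 395 = 312.050
  age 6: 0.61 × 613 = 373.930
  age 7: 0.46 × 730 = 335.800
  age 8: 0.42 × 910 = 382.200
  age 9: 0.38 × 1209 = 459.420
Maximum at age 9 (459.420).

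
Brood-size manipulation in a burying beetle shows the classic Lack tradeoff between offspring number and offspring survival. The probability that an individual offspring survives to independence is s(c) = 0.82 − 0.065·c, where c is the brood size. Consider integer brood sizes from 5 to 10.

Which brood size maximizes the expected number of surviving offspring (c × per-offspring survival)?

6

Expected surviving offspring = c × s(c):
  c=5: 5 × 0.495 = 2.475
  c=6: 6 × 0.430 = 2.580
  c=7: 7 × 0.365 = 2.555
  c=8: 8 × 0.300 = 2.400
  c=9: 9 × 0.235 = 2.115
  c=10: 10 × 0.170 = 1.700
Maximum at c = 6 (2.580 surviving offspring).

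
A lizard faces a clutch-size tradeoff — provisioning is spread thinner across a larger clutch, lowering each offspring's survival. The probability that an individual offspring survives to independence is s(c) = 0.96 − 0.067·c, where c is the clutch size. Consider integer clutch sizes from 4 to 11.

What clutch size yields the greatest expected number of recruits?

7

Expected recruits = c × s(c):
  c=4: 4 × 0.692 = 2.768
  c=5: 5 × 0.625 = 3.125
  c=6: 6 × 0.558 = 3.348
  c=7: 7 × 0.491 = 3.437
  c=8: 8 × 0.424 = 3.392
  c=9: 9 × 0.357 = 3.213
  c=10: 10 × 0.290 = 2.900
  c=11: 11 × 0.223 = 2.453
Maximum at c = 7 (3.437 recruits).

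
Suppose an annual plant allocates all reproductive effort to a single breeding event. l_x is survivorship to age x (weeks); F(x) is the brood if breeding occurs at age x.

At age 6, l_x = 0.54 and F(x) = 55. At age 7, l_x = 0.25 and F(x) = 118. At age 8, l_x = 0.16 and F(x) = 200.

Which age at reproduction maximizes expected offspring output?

8

Expected offspring if breeding at age x = l_x × F(x):
  age 6: 0.54 × 55 = 29.700
  age 7: 0.25 × 118 = 29.500
  age 8: 0.16 × 200 = 32.000
Maximum at age 8 (32.000).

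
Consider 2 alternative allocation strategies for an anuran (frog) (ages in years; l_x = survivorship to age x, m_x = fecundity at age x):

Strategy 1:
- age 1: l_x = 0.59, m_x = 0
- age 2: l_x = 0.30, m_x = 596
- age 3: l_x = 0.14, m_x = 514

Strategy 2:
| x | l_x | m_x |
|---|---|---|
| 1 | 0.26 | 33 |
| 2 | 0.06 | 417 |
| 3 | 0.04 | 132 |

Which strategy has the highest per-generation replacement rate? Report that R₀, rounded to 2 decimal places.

250.76

Strategy 1: R₀ = 0.59×0 + 0.30×596 + 0.14×514 = 250.7600
Strategy 2: R₀ = 0.26×33 + 0.06×417 + 0.04×132 = 38.8800
Highest R₀: strategy 1 with 250.7600.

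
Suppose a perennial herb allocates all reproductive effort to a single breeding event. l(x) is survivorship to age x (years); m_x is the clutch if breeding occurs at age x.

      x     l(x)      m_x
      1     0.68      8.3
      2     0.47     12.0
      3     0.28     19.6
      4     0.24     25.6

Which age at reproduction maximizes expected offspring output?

Expected offspring if breeding at age x = l(x) × m_x:
  age 1: 0.68 × 8.3 = 5.644
  age 2: 0.47 × 12.0 = 5.640
  age 3: 0.28 × 19.6 = 5.488
  age 4: 0.24 × 25.6 = 6.144
Maximum at age 4 (6.144).

4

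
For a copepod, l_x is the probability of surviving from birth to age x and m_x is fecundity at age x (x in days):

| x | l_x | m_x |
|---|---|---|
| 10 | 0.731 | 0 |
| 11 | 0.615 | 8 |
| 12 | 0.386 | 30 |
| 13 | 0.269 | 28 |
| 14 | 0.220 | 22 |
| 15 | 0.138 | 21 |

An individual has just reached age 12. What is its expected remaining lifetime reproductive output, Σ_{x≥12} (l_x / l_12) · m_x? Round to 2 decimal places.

l_12 = 0.386. Conditional survival from age 12 to x is l_x / l_12.
  x=12: (0.386/0.386) × 30 = 30.0000
  x=13: (0.269/0.386) × 28 = 19.5130
  x=14: (0.220/0.386) × 22 = 12.5389
  x=15: (0.138/0.386) × 21 = 7.5078
Sum = 30.0000 + 19.5130 + 12.5389 + 7.5078 = 69.5596

69.56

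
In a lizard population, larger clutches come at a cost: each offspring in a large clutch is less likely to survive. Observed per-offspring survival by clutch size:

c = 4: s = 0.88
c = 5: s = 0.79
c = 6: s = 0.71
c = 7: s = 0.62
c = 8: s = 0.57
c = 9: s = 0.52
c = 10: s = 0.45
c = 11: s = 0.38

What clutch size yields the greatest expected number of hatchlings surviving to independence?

Expected hatchlings surviving to independence = c × s(c):
  c=4: 4 × 0.88 = 3.520
  c=5: 5 × 0.79 = 3.950
  c=6: 6 × 0.71 = 4.260
  c=7: 7 × 0.62 = 4.340
  c=8: 8 × 0.57 = 4.560
  c=9: 9 × 0.52 = 4.680
  c=10: 10 × 0.45 = 4.500
  c=11: 11 × 0.38 = 4.180
Maximum at c = 9 (4.680 hatchlings surviving to independence).

9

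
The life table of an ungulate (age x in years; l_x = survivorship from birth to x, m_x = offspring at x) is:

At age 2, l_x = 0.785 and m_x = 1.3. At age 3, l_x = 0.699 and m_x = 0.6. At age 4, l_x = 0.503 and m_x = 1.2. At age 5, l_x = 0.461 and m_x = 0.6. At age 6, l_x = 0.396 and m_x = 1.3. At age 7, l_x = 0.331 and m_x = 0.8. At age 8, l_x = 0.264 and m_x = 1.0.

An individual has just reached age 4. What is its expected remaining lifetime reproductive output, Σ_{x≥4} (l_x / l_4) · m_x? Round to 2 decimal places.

l_4 = 0.503. Conditional survival from age 4 to x is l_x / l_4.
  x=4: (0.503/0.503) × 1.2 = 1.2000
  x=5: (0.461/0.503) × 0.6 = 0.5499
  x=6: (0.396/0.503) × 1.3 = 1.0235
  x=7: (0.331/0.503) × 0.8 = 0.5264
  x=8: (0.264/0.503) × 1.0 = 0.5249
Sum = 1.2000 + 0.5499 + 1.0235 + 0.5264 + 0.5249 = 3.8247

3.82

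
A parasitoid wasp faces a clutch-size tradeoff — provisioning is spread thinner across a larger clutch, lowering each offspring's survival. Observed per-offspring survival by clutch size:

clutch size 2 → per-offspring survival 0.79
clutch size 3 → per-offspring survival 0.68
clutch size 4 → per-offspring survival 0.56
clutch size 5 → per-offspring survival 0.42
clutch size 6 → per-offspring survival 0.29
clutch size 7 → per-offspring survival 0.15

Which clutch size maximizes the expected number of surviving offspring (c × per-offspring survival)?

4

Expected surviving offspring = c × s(c):
  c=2: 2 × 0.79 = 1.580
  c=3: 3 × 0.68 = 2.040
  c=4: 4 × 0.56 = 2.240
  c=5: 5 × 0.42 = 2.100
  c=6: 6 × 0.29 = 1.740
  c=7: 7 × 0.15 = 1.050
Maximum at c = 4 (2.240 surviving offspring).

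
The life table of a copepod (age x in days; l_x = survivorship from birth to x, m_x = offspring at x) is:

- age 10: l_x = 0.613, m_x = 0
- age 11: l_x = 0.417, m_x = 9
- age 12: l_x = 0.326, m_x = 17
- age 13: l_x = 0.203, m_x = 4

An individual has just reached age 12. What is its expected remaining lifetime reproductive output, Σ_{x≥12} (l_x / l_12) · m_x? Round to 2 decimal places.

l_12 = 0.326. Conditional survival from age 12 to x is l_x / l_12.
  x=12: (0.326/0.326) × 17 = 17.0000
  x=13: (0.203/0.326) × 4 = 2.4908
Sum = 17.0000 + 2.4908 = 19.4908

19.49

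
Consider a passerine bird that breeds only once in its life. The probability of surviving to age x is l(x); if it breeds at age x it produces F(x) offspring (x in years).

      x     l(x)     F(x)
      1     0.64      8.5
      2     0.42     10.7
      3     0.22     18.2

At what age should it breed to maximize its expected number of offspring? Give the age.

1

Expected offspring if breeding at age x = l(x) × F(x):
  age 1: 0.64 × 8.5 = 5.440
  age 2: 0.42 × 10.7 = 4.494
  age 3: 0.22 × 18.2 = 4.004
Maximum at age 1 (5.440).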